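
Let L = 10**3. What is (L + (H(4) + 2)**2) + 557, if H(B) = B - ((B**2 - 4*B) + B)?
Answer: 1561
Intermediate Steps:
L = 1000
H(B) = -B**2 + 4*B (H(B) = B - (B**2 - 3*B) = B + (-B**2 + 3*B) = -B**2 + 4*B)
(L + (H(4) + 2)**2) + 557 = (1000 + (4*(4 - 1*4) + 2)**2) + 557 = (1000 + (4*(4 - 4) + 2)**2) + 557 = (1000 + (4*0 + 2)**2) + 557 = (1000 + (0 + 2)**2) + 557 = (1000 + 2**2) + 557 = (1000 + 4) + 557 = 1004 + 557 = 1561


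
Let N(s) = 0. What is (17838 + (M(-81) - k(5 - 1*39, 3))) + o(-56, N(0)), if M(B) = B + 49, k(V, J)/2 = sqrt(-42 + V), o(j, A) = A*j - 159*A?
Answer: 17806 - 4*I*sqrt(19) ≈ 17806.0 - 17.436*I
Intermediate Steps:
o(j, A) = -159*A + A*j
k(V, J) = 2*sqrt(-42 + V)
M(B) = 49 + B
(17838 + (M(-81) - k(5 - 1*39, 3))) + o(-56, N(0)) = (17838 + ((49 - 81) - 2*sqrt(-42 + (5 - 1*39)))) + 0*(-159 - 56) = (17838 + (-32 - 2*sqrt(-42 + (5 - 39)))) + 0*(-215) = (17838 + (-32 - 2*sqrt(-42 - 34))) + 0 = (17838 + (-32 - 2*sqrt(-76))) + 0 = (17838 + (-32 - 2*2*I*sqrt(19))) + 0 = (17838 + (-32 - 4*I*sqrt(19))) + 0 = (17806 - 4*I*sqrt(19)) + 0 = 17806 - 4*I*sqrt(19)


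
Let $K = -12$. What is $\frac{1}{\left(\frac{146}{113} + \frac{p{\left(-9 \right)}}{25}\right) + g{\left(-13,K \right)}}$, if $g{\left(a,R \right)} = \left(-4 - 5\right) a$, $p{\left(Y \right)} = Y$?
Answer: $\frac{2825}{333158} \approx 0.0084795$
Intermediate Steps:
$g{\left(a,R \right)} = - 9 a$
$\frac{1}{\left(\frac{146}{113} + \frac{p{\left(-9 \right)}}{25}\right) + g{\left(-13,K \right)}} = \frac{1}{\left(\frac{146}{113} - \frac{9}{25}\right) - -117} = \frac{1}{\left(146 \cdot \frac{1}{113} - \frac{9}{25}\right) + 117} = \frac{1}{\left(\frac{146}{113} - \frac{9}{25}\right) + 117} = \frac{1}{\frac{2633}{2825} + 117} = \frac{1}{\frac{333158}{2825}} = \frac{2825}{333158}$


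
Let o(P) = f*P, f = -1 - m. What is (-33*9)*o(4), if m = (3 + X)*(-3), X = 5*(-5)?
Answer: 79596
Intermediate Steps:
X = -25
m = 66 (m = (3 - 25)*(-3) = -22*(-3) = 66)
f = -67 (f = -1 - 1*66 = -1 - 66 = -67)
o(P) = -67*P
(-33*9)*o(4) = (-33*9)*(-67*4) = -297*(-268) = 79596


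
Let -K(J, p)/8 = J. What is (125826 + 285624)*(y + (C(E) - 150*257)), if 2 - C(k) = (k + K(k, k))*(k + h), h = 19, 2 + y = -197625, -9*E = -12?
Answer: -291288359050/3 ≈ -9.7096e+10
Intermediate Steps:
E = 4/3 (E = -1/9*(-12) = 4/3 ≈ 1.3333)
K(J, p) = -8*J
y = -197627 (y = -2 - 197625 = -197627)
C(k) = 2 + 7*k*(19 + k) (C(k) = 2 - (k - 8*k)*(k + 19) = 2 - (-7*k)*(19 + k) = 2 - (-7)*k*(19 + k) = 2 + 7*k*(19 + k))
(125826 + 285624)*(y + (C(E) - 150*257)) = (125826 + 285624)*(-197627 + ((2 + 7*(4/3)**2 + 133*(4/3)) - 150*257)) = 411450*(-197627 + ((2 + 7*(16/9) + 532/3) - 38550)) = 411450*(-197627 + ((2 + 112/9 + 532/3) - 38550)) = 411450*(-197627 + (1726/9 - 38550)) = 411450*(-197627 - 345224/9) = 411450*(-2123867/9) = -291288359050/3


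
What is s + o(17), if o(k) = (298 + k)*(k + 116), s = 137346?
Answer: 179241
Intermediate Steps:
o(k) = (116 + k)*(298 + k) (o(k) = (298 + k)*(116 + k) = (116 + k)*(298 + k))
s + o(17) = 137346 + (34568 + 17² + 414*17) = 137346 + (34568 + 289 + 7038) = 137346 + 41895 = 179241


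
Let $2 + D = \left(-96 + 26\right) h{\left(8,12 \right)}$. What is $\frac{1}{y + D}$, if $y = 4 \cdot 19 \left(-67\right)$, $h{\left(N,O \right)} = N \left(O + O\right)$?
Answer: $- \frac{1}{18534} \approx -5.3955 \cdot 10^{-5}$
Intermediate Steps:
$h{\left(N,O \right)} = 2 N O$ ($h{\left(N,O \right)} = N 2 O = 2 N O$)
$D = -13442$ ($D = -2 + \left(-96 + 26\right) 2 \cdot 8 \cdot 12 = -2 - 13440 = -13442$)
$y = -5092$ ($y = 76 \left(-67\right) = -5092$)
$\frac{1}{y + D} = \frac{1}{-5092 - 13442} = \frac{1}{-18534} = - \frac{1}{18534}$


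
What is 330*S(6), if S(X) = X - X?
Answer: 0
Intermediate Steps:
S(X) = 0
330*S(6) = 330*0 = 0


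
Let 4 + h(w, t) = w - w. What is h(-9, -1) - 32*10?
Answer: -324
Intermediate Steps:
h(w, t) = -4 (h(w, t) = -4 + (w - w) = -4 + 0 = -4)
h(-9, -1) - 32*10 = -4 - 32*10 = -4 - 320 = -324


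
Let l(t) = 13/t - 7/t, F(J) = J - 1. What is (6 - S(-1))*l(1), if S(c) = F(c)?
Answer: 48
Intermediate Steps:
F(J) = -1 + J
S(c) = -1 + c
l(t) = 6/t
(6 - S(-1))*l(1) = (6 - (-1 - 1))*(6/1) = (6 - 1*(-2))*(6*1) = (6 + 2)*6 = 8*6 = 48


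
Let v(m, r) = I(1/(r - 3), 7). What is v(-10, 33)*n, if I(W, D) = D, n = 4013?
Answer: 28091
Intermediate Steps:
v(m, r) = 7
v(-10, 33)*n = 7*4013 = 28091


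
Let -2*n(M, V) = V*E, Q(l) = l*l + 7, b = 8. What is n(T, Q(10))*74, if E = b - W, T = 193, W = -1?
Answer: -35631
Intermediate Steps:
Q(l) = 7 + l² (Q(l) = l² + 7 = 7 + l²)
E = 9 (E = 8 - 1*(-1) = 8 + 1 = 9)
n(M, V) = -9*V/2 (n(M, V) = -V*9/2 = -9*V/2)
n(T, Q(10))*74 = -9*(7 + 10²)/2*74 = -9*(7 + 100)/2*74 = -9/2*107*74 = -963/2*74 = -35631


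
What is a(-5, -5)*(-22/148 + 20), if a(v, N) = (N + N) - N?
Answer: -7345/74 ≈ -99.257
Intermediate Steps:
a(v, N) = N (a(v, N) = 2*N - N = N)
a(-5, -5)*(-22/148 + 20) = -5*(-22/148 + 20) = -5*(-22*1/148 + 20) = -5*(-11/74 + 20) = -5*1469/74 = -7345/74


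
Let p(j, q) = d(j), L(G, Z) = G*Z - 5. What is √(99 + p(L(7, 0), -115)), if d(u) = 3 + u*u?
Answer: √127 ≈ 11.269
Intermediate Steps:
L(G, Z) = -5 + G*Z
d(u) = 3 + u²
p(j, q) = 3 + j²
√(99 + p(L(7, 0), -115)) = √(99 + (3 + (-5 + 7*0)²)) = √(99 + (3 + (-5 + 0)²)) = √(99 + (3 + (-5)²)) = √(99 + (3 + 25)) = √(99 + 28) = √127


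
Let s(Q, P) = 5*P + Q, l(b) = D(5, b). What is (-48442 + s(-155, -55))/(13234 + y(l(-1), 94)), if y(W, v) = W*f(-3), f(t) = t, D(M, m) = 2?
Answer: -12218/3307 ≈ -3.6946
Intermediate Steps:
l(b) = 2
s(Q, P) = Q + 5*P
y(W, v) = -3*W (y(W, v) = W*(-3) = -3*W)
(-48442 + s(-155, -55))/(13234 + y(l(-1), 94)) = (-48442 + (-155 + 5*(-55)))/(13234 - 3*2) = (-48442 + (-155 - 275))/(13234 - 6) = (-48442 - 430)/13228 = -48872*1/13228 = -12218/3307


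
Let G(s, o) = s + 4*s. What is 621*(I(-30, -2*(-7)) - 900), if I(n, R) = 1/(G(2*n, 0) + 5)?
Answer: -164876121/295 ≈ -5.5890e+5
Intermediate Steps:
G(s, o) = 5*s
I(n, R) = 1/(5 + 10*n) (I(n, R) = 1/(5*(2*n) + 5) = 1/(10*n + 5) = 1/(5 + 10*n))
621*(I(-30, -2*(-7)) - 900) = 621*(1/(5*(1 + 2*(-30))) - 900) = 621*(1/(5*(1 - 60)) - 900) = 621*((1/5)/(-59) - 900) = 621*((1/5)*(-1/59) - 900) = 621*(-1/295 - 900) = 621*(-265501/295) = -164876121/295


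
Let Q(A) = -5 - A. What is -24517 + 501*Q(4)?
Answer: -29026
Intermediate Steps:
-24517 + 501*Q(4) = -24517 + 501*(-5 - 1*4) = -24517 + 501*(-5 - 4) = -24517 + 501*(-9) = -24517 - 4509 = -29026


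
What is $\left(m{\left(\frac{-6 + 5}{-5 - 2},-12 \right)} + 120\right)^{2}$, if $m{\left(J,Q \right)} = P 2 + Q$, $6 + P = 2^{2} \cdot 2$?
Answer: $12544$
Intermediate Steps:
$P = 2$ ($P = -6 + 2^{2} \cdot 2 = -6 + 4 \cdot 2 = -6 + 8 = 2$)
$m{\left(J,Q \right)} = 4 + Q$ ($m{\left(J,Q \right)} = 2 \cdot 2 + Q = 4 + Q$)
$\left(m{\left(\frac{-6 + 5}{-5 - 2},-12 \right)} + 120\right)^{2} = \left(\left(4 - 12\right) + 120\right)^{2} = \left(-8 + 120\right)^{2} = 112^{2} = 12544$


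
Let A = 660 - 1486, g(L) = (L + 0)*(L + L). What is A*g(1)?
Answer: -1652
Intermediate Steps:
g(L) = 2*L² (g(L) = L*(2*L) = 2*L²)
A = -826
A*g(1) = -1652*1² = -1652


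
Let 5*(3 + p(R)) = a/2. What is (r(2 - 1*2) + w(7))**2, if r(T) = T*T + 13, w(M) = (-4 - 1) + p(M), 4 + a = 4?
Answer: 25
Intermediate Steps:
a = 0 (a = -4 + 4 = 0)
p(R) = -3 (p(R) = -3 + (0/2)/5 = -3 + (0*(1/2))/5 = -3 + (1/5)*0 = -3 + 0 = -3)
w(M) = -8 (w(M) = (-4 - 1) - 3 = -5 - 3 = -8)
r(T) = 13 + T**2 (r(T) = T**2 + 13 = 13 + T**2)
(r(2 - 1*2) + w(7))**2 = ((13 + (2 - 1*2)**2) - 8)**2 = ((13 + (2 - 2)**2) - 8)**2 = ((13 + 0**2) - 8)**2 = ((13 + 0) - 8)**2 = (13 - 8)**2 = 5**2 = 25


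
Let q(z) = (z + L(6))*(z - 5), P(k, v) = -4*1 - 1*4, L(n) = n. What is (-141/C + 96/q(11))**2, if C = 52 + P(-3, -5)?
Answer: 2866249/559504 ≈ 5.1228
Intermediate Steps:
P(k, v) = -8 (P(k, v) = -4 - 4 = -8)
q(z) = (-5 + z)*(6 + z) (q(z) = (z + 6)*(z - 5) = (6 + z)*(-5 + z) = (-5 + z)*(6 + z))
C = 44 (C = 52 - 8 = 44)
(-141/C + 96/q(11))**2 = (-141/44 + 96/(-30 + 11 + 11**2))**2 = (-141*1/44 + 96/(-30 + 11 + 121))**2 = (-141/44 + 96/102)**2 = (-141/44 + 96*(1/102))**2 = (-141/44 + 16/17)**2 = (-1693/748)**2 = 2866249/559504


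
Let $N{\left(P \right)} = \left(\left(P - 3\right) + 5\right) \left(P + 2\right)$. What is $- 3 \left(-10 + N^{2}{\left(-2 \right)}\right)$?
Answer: $30$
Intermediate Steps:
$N{\left(P \right)} = \left(2 + P\right)^{2}$ ($N{\left(P \right)} = \left(\left(P - 3\right) + 5\right) \left(2 + P\right) = \left(\left(-3 + P\right) + 5\right) \left(2 + P\right) = \left(2 + P\right) \left(2 + P\right) = \left(2 + P\right)^{2}$)
$- 3 \left(-10 + N^{2}{\left(-2 \right)}\right) = - 3 \left(-10 + \left(\left(2 - 2\right)^{2}\right)^{2}\right) = - 3 \left(-10 + \left(0^{2}\right)^{2}\right) = - 3 \left(-10 + 0^{2}\right) = - 3 \left(-10 + 0\right) = \left(-3\right) \left(-10\right) = 30$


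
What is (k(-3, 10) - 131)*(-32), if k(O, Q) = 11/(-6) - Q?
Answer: 13712/3 ≈ 4570.7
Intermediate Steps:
k(O, Q) = -11/6 - Q (k(O, Q) = 11*(-1/6) - Q = -11/6 - Q)
(k(-3, 10) - 131)*(-32) = ((-11/6 - 1*10) - 131)*(-32) = ((-11/6 - 10) - 131)*(-32) = (-71/6 - 131)*(-32) = -857/6*(-32) = 13712/3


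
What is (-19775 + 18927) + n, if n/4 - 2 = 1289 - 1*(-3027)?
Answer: 16424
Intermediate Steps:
n = 17272 (n = 8 + 4*(1289 - 1*(-3027)) = 8 + 4*(1289 + 3027) = 8 + 4*4316 = 8 + 17264 = 17272)
(-19775 + 18927) + n = (-19775 + 18927) + 17272 = -848 + 17272 = 16424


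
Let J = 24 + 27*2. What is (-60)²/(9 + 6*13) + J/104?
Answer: 4887/116 ≈ 42.129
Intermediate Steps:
J = 78 (J = 24 + 54 = 78)
(-60)²/(9 + 6*13) + J/104 = (-60)²/(9 + 6*13) + 78/104 = 3600/(9 + 78) + 78*(1/104) = 3600/87 + ¾ = 3600*(1/87) + ¾ = 1200/29 + ¾ = 4887/116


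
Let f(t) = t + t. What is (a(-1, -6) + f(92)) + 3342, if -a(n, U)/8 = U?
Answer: 3574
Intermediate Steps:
f(t) = 2*t
a(n, U) = -8*U
(a(-1, -6) + f(92)) + 3342 = (-8*(-6) + 2*92) + 3342 = (48 + 184) + 3342 = 232 + 3342 = 3574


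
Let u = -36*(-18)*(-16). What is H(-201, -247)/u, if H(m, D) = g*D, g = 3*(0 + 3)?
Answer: 247/1152 ≈ 0.21441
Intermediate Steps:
g = 9 (g = 3*3 = 9)
H(m, D) = 9*D
u = -10368 (u = 648*(-16) = -10368)
H(-201, -247)/u = (9*(-247))/(-10368) = -2223*(-1/10368) = 247/1152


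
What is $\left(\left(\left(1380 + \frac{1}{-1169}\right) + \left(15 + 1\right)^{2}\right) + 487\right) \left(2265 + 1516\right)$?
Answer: $\frac{9383632866}{1169} \approx 8.0271 \cdot 10^{6}$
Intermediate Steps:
$\left(\left(\left(1380 + \frac{1}{-1169}\right) + \left(15 + 1\right)^{2}\right) + 487\right) \left(2265 + 1516\right) = \left(\left(\left(1380 - \frac{1}{1169}\right) + 16^{2}\right) + 487\right) 3781 = \left(\left(\frac{1613219}{1169} + 256\right) + 487\right) 3781 = \left(\frac{1912483}{1169} + 487\right) 3781 = \frac{2481786}{1169} \cdot 3781 = \frac{9383632866}{1169}$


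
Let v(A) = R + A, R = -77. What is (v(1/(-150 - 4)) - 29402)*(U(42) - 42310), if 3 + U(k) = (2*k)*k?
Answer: 176074863095/154 ≈ 1.1433e+9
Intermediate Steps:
v(A) = -77 + A
U(k) = -3 + 2*k² (U(k) = -3 + (2*k)*k = -3 + 2*k²)
(v(1/(-150 - 4)) - 29402)*(U(42) - 42310) = ((-77 + 1/(-150 - 4)) - 29402)*((-3 + 2*42²) - 42310) = ((-77 + 1/(-154)) - 29402)*((-3 + 2*1764) - 42310) = ((-77 - 1/154) - 29402)*((-3 + 3528) - 42310) = (-11859/154 - 29402)*(3525 - 42310) = -4539767/154*(-38785) = 176074863095/154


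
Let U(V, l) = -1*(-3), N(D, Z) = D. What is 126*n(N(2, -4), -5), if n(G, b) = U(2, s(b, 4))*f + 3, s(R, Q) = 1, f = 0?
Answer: 378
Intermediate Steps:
U(V, l) = 3
n(G, b) = 3 (n(G, b) = 3*0 + 3 = 0 + 3 = 3)
126*n(N(2, -4), -5) = 126*3 = 378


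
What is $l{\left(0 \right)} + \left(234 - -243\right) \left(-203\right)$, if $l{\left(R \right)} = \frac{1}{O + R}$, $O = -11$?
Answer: $- \frac{1065142}{11} \approx -96831.0$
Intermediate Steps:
$l{\left(R \right)} = \frac{1}{-11 + R}$
$l{\left(0 \right)} + \left(234 - -243\right) \left(-203\right) = \frac{1}{-11 + 0} + \left(234 - -243\right) \left(-203\right) = \frac{1}{-11} + \left(234 + 243\right) \left(-203\right) = - \frac{1}{11} + 477 \left(-203\right) = - \frac{1}{11} - 96831 = - \frac{1065142}{11}$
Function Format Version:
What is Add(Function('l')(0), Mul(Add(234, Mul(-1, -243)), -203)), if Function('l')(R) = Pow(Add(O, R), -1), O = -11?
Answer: Rational(-1065142, 11) ≈ -96831.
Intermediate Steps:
Function('l')(R) = Pow(Add(-11, R), -1)
Add(Function('l')(0), Mul(Add(234, Mul(-1, -243)), -203)) = Add(Pow(Add(-11, 0), -1), Mul(Add(234, Mul(-1, -243)), -203)) = Add(Pow(-11, -1), Mul(Add(234, 243), -203)) = Add(Rational(-1, 11), Mul(477, -203)) = Add(Rational(-1, 11), -96831) = Rational(-1065142, 11)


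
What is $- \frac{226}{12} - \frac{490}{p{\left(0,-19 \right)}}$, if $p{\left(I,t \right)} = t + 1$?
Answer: $\frac{151}{18} \approx 8.3889$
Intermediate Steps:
$p{\left(I,t \right)} = 1 + t$
$- \frac{226}{12} - \frac{490}{p{\left(0,-19 \right)}} = - \frac{226}{12} - \frac{490}{1 - 19} = \left(-226\right) \frac{1}{12} - \frac{490}{-18} = - \frac{113}{6} - - \frac{245}{9} = - \frac{113}{6} + \frac{245}{9} = \frac{151}{18}$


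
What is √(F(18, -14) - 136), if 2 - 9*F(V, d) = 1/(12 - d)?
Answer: I*√826098/78 ≈ 11.653*I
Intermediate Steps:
F(V, d) = 2/9 - 1/(9*(12 - d))
√(F(18, -14) - 136) = √((-23 + 2*(-14))/(9*(-12 - 14)) - 136) = √((⅑)*(-23 - 28)/(-26) - 136) = √((⅑)*(-1/26)*(-51) - 136) = √(17/78 - 136) = √(-10591/78) = I*√826098/78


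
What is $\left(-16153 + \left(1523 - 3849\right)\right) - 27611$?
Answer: $-46090$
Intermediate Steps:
$\left(-16153 + \left(1523 - 3849\right)\right) - 27611 = \left(-16153 - 2326\right) - 27611 = -18479 - 27611 = -46090$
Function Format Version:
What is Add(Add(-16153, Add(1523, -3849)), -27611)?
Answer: -46090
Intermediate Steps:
Add(Add(-16153, Add(1523, -3849)), -27611) = Add(Add(-16153, -2326), -27611) = Add(-18479, -27611) = -46090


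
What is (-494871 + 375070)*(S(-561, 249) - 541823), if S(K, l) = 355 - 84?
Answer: 64878471152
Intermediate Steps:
S(K, l) = 271
(-494871 + 375070)*(S(-561, 249) - 541823) = (-494871 + 375070)*(271 - 541823) = -119801*(-541552) = 64878471152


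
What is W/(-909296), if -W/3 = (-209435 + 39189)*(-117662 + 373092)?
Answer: -32614451835/227324 ≈ -1.4347e+5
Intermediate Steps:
W = 130457807340 (W = -3*(-209435 + 39189)*(-117662 + 373092) = -(-510738)*255430 = -3*(-43485935780) = 130457807340)
W/(-909296) = 130457807340/(-909296) = 130457807340*(-1/909296) = -32614451835/227324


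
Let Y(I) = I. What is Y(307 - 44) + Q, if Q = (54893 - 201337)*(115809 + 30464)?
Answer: -21420802949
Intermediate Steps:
Q = -21420803212 (Q = -146444*146273 = -21420803212)
Y(307 - 44) + Q = (307 - 44) - 21420803212 = 263 - 21420803212 = -21420802949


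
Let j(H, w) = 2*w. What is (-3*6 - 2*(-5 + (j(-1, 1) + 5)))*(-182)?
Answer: 4004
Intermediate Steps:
(-3*6 - 2*(-5 + (j(-1, 1) + 5)))*(-182) = (-3*6 - 2*(-5 + (2*1 + 5)))*(-182) = (-18 - 2*(-5 + (2 + 5)))*(-182) = (-18 - 2*(-5 + 7))*(-182) = (-18 - 2*2)*(-182) = (-18 - 4)*(-182) = -22*(-182) = 4004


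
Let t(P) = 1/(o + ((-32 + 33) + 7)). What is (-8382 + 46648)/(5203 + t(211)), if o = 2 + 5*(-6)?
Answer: 765320/104059 ≈ 7.3547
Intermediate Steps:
o = -28 (o = 2 - 30 = -28)
t(P) = -1/20 (t(P) = 1/(-28 + ((-32 + 33) + 7)) = 1/(-28 + (1 + 7)) = 1/(-28 + 8) = 1/(-20) = -1/20)
(-8382 + 46648)/(5203 + t(211)) = (-8382 + 46648)/(5203 - 1/20) = 38266/(104059/20) = 38266*(20/104059) = 765320/104059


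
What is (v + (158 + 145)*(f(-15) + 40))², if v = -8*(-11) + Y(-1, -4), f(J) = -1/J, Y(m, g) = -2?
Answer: 3736999161/25 ≈ 1.4948e+8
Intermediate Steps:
v = 86 (v = -8*(-11) - 2 = 88 - 2 = 86)
(v + (158 + 145)*(f(-15) + 40))² = (86 + (158 + 145)*(-1/(-15) + 40))² = (86 + 303*(-1*(-1/15) + 40))² = (86 + 303*(1/15 + 40))² = (86 + 303*(601/15))² = (86 + 60701/5)² = (61131/5)² = 3736999161/25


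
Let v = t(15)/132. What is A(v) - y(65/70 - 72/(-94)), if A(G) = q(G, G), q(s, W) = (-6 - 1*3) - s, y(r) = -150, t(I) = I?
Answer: 6199/44 ≈ 140.89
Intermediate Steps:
q(s, W) = -9 - s (q(s, W) = (-6 - 3) - s = -9 - s)
v = 5/44 (v = 15/132 = 15*(1/132) = 5/44 ≈ 0.11364)
A(G) = -9 - G
A(v) - y(65/70 - 72/(-94)) = (-9 - 1*5/44) - 1*(-150) = (-9 - 5/44) + 150 = -401/44 + 150 = 6199/44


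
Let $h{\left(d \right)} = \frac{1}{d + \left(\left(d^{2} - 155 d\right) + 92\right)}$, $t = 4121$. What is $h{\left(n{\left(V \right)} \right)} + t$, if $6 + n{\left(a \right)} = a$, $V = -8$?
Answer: $\frac{10071725}{2444} \approx 4121.0$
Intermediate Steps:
$n{\left(a \right)} = -6 + a$
$h{\left(d \right)} = \frac{1}{92 + d^{2} - 154 d}$ ($h{\left(d \right)} = \frac{1}{d + \left(92 + d^{2} - 155 d\right)} = \frac{1}{92 + d^{2} - 154 d}$)
$h{\left(n{\left(V \right)} \right)} + t = \frac{1}{92 + \left(-6 - 8\right)^{2} - 154 \left(-6 - 8\right)} + 4121 = \frac{1}{92 + \left(-14\right)^{2} - -2156} + 4121 = \frac{1}{92 + 196 + 2156} + 4121 = \frac{1}{2444} + 4121 = \frac{10071725}{2444}$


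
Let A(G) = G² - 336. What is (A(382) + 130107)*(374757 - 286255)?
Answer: 24399558890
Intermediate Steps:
A(G) = -336 + G²
(A(382) + 130107)*(374757 - 286255) = ((-336 + 382²) + 130107)*(374757 - 286255) = ((-336 + 145924) + 130107)*88502 = (145588 + 130107)*88502 = 275695*88502 = 24399558890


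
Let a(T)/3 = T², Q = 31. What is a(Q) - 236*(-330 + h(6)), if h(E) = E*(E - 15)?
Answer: 93507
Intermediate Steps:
h(E) = E*(-15 + E)
a(T) = 3*T²
a(Q) - 236*(-330 + h(6)) = 3*31² - 236*(-330 + 6*(-15 + 6)) = 3*961 - 236*(-330 + 6*(-9)) = 2883 - 236*(-330 - 54) = 2883 - 236*(-384) = 2883 + 90624 = 93507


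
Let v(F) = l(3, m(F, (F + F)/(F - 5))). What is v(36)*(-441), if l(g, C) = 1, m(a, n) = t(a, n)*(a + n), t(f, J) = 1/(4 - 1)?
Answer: -441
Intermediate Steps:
t(f, J) = 1/3
m(a, n) = a/3 + n/3 (m(a, n) = (a + n)/3 = a/3 + n/3)
v(F) = 1
v(36)*(-441) = 1*(-441) = -441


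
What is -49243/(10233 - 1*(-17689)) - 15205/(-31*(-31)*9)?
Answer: -36976379/10499886 ≈ -3.5216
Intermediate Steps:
-49243/(10233 - 1*(-17689)) - 15205/(-31*(-31)*9) = -49243/(10233 + 17689) - 15205/(961*9) = -49243/27922 - 15205/8649 = -49243*1/27922 - 15205*1/8649 = -2141/1214 - 15205/8649 = -36976379/10499886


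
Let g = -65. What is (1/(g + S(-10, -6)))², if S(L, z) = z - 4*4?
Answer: 1/7569 ≈ 0.00013212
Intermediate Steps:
S(L, z) = -16 + z (S(L, z) = z - 16 = -16 + z)
(1/(g + S(-10, -6)))² = (1/(-65 + (-16 - 6)))² = (1/(-65 - 22))² = (1/(-87))² = (-1/87)² = 1/7569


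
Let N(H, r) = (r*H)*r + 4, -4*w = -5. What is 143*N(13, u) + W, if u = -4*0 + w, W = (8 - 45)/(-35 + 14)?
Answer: 1168759/336 ≈ 3478.4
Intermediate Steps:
W = 37/21 (W = -37/(-21) = -37*(-1/21) = 37/21 ≈ 1.7619)
w = 5/4 (w = -¼*(-5) = 5/4 ≈ 1.2500)
u = 5/4 (u = -4*0 + 5/4 = 0 + 5/4 = 5/4 ≈ 1.2500)
N(H, r) = 4 + H*r² (N(H, r) = (H*r)*r + 4 = H*r² + 4 = 4 + H*r²)
143*N(13, u) + W = 143*(4 + 13*(5/4)²) + 37/21 = 143*(4 + 13*(25/16)) + 37/21 = 143*(4 + 325/16) + 37/21 = 143*(389/16) + 37/21 = 55627/16 + 37/21 = 1168759/336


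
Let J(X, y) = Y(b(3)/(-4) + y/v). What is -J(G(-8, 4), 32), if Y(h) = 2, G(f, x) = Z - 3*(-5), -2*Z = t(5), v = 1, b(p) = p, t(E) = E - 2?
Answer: -2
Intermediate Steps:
t(E) = -2 + E
Z = -3/2 (Z = -(-2 + 5)/2 = -1/2*3 = -3/2 ≈ -1.5000)
G(f, x) = 27/2 (G(f, x) = -3/2 - 3*(-5) = -3/2 + 15 = 27/2)
J(X, y) = 2
-J(G(-8, 4), 32) = -1*2 = -2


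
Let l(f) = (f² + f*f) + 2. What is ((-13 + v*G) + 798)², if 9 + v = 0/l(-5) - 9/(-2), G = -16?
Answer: 734449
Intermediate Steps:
l(f) = 2 + 2*f² (l(f) = (f² + f²) + 2 = 2*f² + 2 = 2 + 2*f²)
v = -9/2 (v = -9 + (0/(2 + 2*(-5)²) - 9/(-2)) = -9 + (0/(2 + 2*25) - 9*(-½)) = -9 + (0/(2 + 50) + 9/2) = -9 + (0/52 + 9/2) = -9 + (0*(1/52) + 9/2) = -9 + (0 + 9/2) = -9 + 9/2 = -9/2 ≈ -4.5000)
((-13 + v*G) + 798)² = ((-13 - 9/2*(-16)) + 798)² = ((-13 + 72) + 798)² = (59 + 798)² = 857² = 734449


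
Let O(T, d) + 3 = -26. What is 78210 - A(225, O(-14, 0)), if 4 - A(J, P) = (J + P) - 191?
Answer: 78211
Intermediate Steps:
O(T, d) = -29 (O(T, d) = -3 - 26 = -29)
A(J, P) = 195 - J - P (A(J, P) = 4 - ((J + P) - 191) = 4 - (-191 + J + P) = 4 + (191 - J - P) = 195 - J - P)
78210 - A(225, O(-14, 0)) = 78210 - (195 - 1*225 - 1*(-29)) = 78210 - (195 - 225 + 29) = 78210 - 1*(-1) = 78210 + 1 = 78211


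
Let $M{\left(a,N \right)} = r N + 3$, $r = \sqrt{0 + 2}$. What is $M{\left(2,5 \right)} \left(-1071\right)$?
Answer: $-3213 - 5355 \sqrt{2} \approx -10786.0$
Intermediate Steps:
$r = \sqrt{2} \approx 1.4142$
$M{\left(a,N \right)} = 3 + N \sqrt{2}$ ($M{\left(a,N \right)} = \sqrt{2} N + 3 = N \sqrt{2} + 3 = 3 + N \sqrt{2}$)
$M{\left(2,5 \right)} \left(-1071\right) = \left(3 + 5 \sqrt{2}\right) \left(-1071\right) = -3213 - 5355 \sqrt{2}$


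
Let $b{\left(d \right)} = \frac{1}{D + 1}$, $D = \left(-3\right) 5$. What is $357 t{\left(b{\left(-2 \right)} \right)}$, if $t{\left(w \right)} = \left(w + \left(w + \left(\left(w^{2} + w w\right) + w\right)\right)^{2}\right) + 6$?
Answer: $\frac{2912457}{1372} \approx 2122.8$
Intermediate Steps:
$D = -15$
$b{\left(d \right)} = - \frac{1}{14}$ ($b{\left(d \right)} = \frac{1}{-15 + 1} = \frac{1}{-14} = - \frac{1}{14}$)
$t{\left(w \right)} = 6 + w + \left(2 w + 2 w^{2}\right)^{2}$ ($t{\left(w \right)} = \left(w + \left(w + \left(\left(w^{2} + w^{2}\right) + w\right)\right)^{2}\right) + 6 = \left(w + \left(w + \left(2 w^{2} + w\right)\right)^{2}\right) + 6 = \left(w + \left(w + \left(w + 2 w^{2}\right)\right)^{2}\right) + 6 = \left(w + \left(2 w + 2 w^{2}\right)^{2}\right) + 6 = 6 + w + \left(2 w + 2 w^{2}\right)^{2}$)
$357 t{\left(b{\left(-2 \right)} \right)} = 357 \left(6 - \frac{1}{14} + 4 \left(- \frac{1}{14}\right)^{2} \left(1 - \frac{1}{14}\right)^{2}\right) = 357 \left(6 - \frac{1}{14} + 4 \cdot \frac{1}{196} \left(\frac{13}{14}\right)^{2}\right) = 357 \left(6 - \frac{1}{14} + 4 \cdot \frac{1}{196} \cdot \frac{169}{196}\right) = 357 \left(6 - \frac{1}{14} + \frac{169}{9604}\right) = 357 \cdot \frac{57107}{9604} = \frac{2912457}{1372}$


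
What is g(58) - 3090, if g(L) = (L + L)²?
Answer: 10366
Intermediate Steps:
g(L) = 4*L² (g(L) = (2*L)² = 4*L²)
g(58) - 3090 = 4*58² - 3090 = 4*3364 - 3090 = 13456 - 3090 = 10366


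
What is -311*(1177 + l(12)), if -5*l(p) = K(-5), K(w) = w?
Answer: -366358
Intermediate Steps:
l(p) = 1 (l(p) = -⅕*(-5) = 1)
-311*(1177 + l(12)) = -311*(1177 + 1) = -311*1178 = -366358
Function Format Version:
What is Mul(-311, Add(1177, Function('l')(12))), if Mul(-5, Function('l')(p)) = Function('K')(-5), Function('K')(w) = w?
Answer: -366358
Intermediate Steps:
Function('l')(p) = 1 (Function('l')(p) = Mul(Rational(-1, 5), -5) = 1)
Mul(-311, Add(1177, Function('l')(12))) = Mul(-311, Add(1177, 1)) = Mul(-311, 1178) = -366358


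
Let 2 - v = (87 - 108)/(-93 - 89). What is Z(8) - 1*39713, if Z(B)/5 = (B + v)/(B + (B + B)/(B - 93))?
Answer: -685496007/17264 ≈ -39707.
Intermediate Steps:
v = 49/26 (v = 2 - (87 - 108)/(-93 - 89) = 2 - (-21)/(-182) = 2 - (-21)*(-1)/182 = 2 - 1*3/26 = 2 - 3/26 = 49/26 ≈ 1.8846)
Z(B) = 5*(49/26 + B)/(B + 2*B/(-93 + B)) (Z(B) = 5*((B + 49/26)/(B + (B + B)/(B - 93))) = 5*((49/26 + B)/(B + (2*B)/(-93 + B))) = 5*((49/26 + B)/(B + 2*B/(-93 + B))) = 5*(49/26 + B)/(B + 2*B/(-93 + B)))
Z(8) - 1*39713 = (5/26)*(-4557 - 2369*8 + 26*8²)/(8*(-91 + 8)) - 1*39713 = (5/26)*(⅛)*(-4557 - 18952 + 26*64)/(-83) - 39713 = (5/26)*(⅛)*(-1/83)*(-4557 - 18952 + 1664) - 39713 = (5/26)*(⅛)*(-1/83)*(-21845) - 39713 = 109225/17264 - 39713 = -685496007/17264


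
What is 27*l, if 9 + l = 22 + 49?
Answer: 1674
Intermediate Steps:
l = 62 (l = -9 + (22 + 49) = -9 + 71 = 62)
27*l = 27*62 = 1674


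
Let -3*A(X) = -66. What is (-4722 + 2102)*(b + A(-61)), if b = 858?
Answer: -2305600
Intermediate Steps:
A(X) = 22 (A(X) = -⅓*(-66) = 22)
(-4722 + 2102)*(b + A(-61)) = (-4722 + 2102)*(858 + 22) = -2620*880 = -2305600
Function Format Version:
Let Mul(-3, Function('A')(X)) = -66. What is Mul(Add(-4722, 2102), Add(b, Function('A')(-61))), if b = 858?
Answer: -2305600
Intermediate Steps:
Function('A')(X) = 22 (Function('A')(X) = Mul(Rational(-1, 3), -66) = 22)
Mul(Add(-4722, 2102), Add(b, Function('A')(-61))) = Mul(Add(-4722, 2102), Add(858, 22)) = Mul(-2620, 880) = -2305600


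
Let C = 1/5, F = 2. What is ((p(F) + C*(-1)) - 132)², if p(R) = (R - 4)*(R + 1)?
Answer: 477481/25 ≈ 19099.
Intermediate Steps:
C = ⅕ ≈ 0.20000
p(R) = (1 + R)*(-4 + R) (p(R) = (-4 + R)*(1 + R) = (1 + R)*(-4 + R))
((p(F) + C*(-1)) - 132)² = (((-4 + 2² - 3*2) + (⅕)*(-1)) - 132)² = (((-4 + 4 - 6) - ⅕) - 132)² = ((-6 - ⅕) - 132)² = (-31/5 - 132)² = (-691/5)² = 477481/25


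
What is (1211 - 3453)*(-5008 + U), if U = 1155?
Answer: 8638426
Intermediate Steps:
(1211 - 3453)*(-5008 + U) = (1211 - 3453)*(-5008 + 1155) = -2242*(-3853) = 8638426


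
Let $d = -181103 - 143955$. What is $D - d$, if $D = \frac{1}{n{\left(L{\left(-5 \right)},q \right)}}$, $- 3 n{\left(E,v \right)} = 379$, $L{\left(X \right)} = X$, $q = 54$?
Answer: $\frac{123196979}{379} \approx 3.2506 \cdot 10^{5}$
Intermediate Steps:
$n{\left(E,v \right)} = - \frac{379}{3}$ ($n{\left(E,v \right)} = \left(- \frac{1}{3}\right) 379 = - \frac{379}{3}$)
$D = - \frac{3}{379}$ ($D = \frac{1}{- \frac{379}{3}} = - \frac{3}{379} \approx -0.0079156$)
$d = -325058$ ($d = -181103 - 143955 = -325058$)
$D - d = - \frac{3}{379} - -325058 = - \frac{3}{379} + 325058 = \frac{123196979}{379}$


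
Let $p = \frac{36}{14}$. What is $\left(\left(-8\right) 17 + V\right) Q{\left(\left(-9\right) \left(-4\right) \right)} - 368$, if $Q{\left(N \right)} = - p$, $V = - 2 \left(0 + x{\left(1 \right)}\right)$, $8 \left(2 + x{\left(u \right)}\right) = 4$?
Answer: $-26$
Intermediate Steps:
$x{\left(u \right)} = - \frac{3}{2}$ ($x{\left(u \right)} = -2 + \frac{1}{8} \cdot 4 = -2 + \frac{1}{2} = - \frac{3}{2}$)
$p = \frac{18}{7}$ ($p = 36 \cdot \frac{1}{14} = \frac{18}{7} \approx 2.5714$)
$V = 3$ ($V = - 2 \left(0 - \frac{3}{2}\right) = \left(-2\right) \left(- \frac{3}{2}\right) = 3$)
$Q{\left(N \right)} = - \frac{18}{7}$ ($Q{\left(N \right)} = \left(-1\right) \frac{18}{7} = - \frac{18}{7}$)
$\left(\left(-8\right) 17 + V\right) Q{\left(\left(-9\right) \left(-4\right) \right)} - 368 = \left(\left(-8\right) 17 + 3\right) \left(- \frac{18}{7}\right) - 368 = \left(-136 + 3\right) \left(- \frac{18}{7}\right) - 368 = \left(-133\right) \left(- \frac{18}{7}\right) - 368 = 342 - 368 = -26$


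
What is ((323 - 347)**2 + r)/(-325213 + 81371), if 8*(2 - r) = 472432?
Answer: 29238/121921 ≈ 0.23981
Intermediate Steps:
r = -59052 (r = 2 - 1/8*472432 = 2 - 59054 = -59052)
((323 - 347)**2 + r)/(-325213 + 81371) = ((323 - 347)**2 - 59052)/(-325213 + 81371) = ((-24)**2 - 59052)/(-243842) = (576 - 59052)*(-1/243842) = -58476*(-1/243842) = 29238/121921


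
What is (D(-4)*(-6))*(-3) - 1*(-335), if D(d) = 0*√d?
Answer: 335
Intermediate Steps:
D(d) = 0
(D(-4)*(-6))*(-3) - 1*(-335) = (0*(-6))*(-3) - 1*(-335) = 0*(-3) + 335 = 0 + 335 = 335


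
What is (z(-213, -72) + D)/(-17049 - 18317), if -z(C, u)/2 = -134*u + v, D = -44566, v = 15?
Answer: 31946/17683 ≈ 1.8066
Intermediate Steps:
z(C, u) = -30 + 268*u (z(C, u) = -2*(-134*u + 15) = -2*(15 - 134*u) = -30 + 268*u)
(z(-213, -72) + D)/(-17049 - 18317) = ((-30 + 268*(-72)) - 44566)/(-17049 - 18317) = ((-30 - 19296) - 44566)/(-35366) = (-19326 - 44566)*(-1/35366) = -63892*(-1/35366) = 31946/17683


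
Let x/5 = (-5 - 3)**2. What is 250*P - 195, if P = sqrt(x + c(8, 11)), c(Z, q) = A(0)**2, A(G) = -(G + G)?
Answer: -195 + 2000*sqrt(5) ≈ 4277.1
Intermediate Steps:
A(G) = -2*G
c(Z, q) = 0 (c(Z, q) = (-2*0)**2 = 0**2 = 0)
x = 320 (x = 5*(-5 - 3)**2 = 5*(-8)**2 = 5*64 = 320)
P = 8*sqrt(5) (P = sqrt(320 + 0) = sqrt(320) = 8*sqrt(5) ≈ 17.889)
250*P - 195 = 250*(8*sqrt(5)) - 195 = 2000*sqrt(5) - 195 = -195 + 2000*sqrt(5)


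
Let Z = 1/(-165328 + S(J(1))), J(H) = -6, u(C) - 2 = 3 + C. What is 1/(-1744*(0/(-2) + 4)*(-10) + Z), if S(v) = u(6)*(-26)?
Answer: 165614/11553232639 ≈ 1.4335e-5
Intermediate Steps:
u(C) = 5 + C (u(C) = 2 + (3 + C) = 5 + C)
S(v) = -286 (S(v) = (5 + 6)*(-26) = 11*(-26) = -286)
Z = -1/165614 (Z = 1/(-165328 - 286) = 1/(-165614) = -1/165614 ≈ -6.0381e-6)
1/(-1744*(0/(-2) + 4)*(-10) + Z) = 1/(-1744*(0/(-2) + 4)*(-10) - 1/165614) = 1/(-1744*(0*(-1/2) + 4)*(-10) - 1/165614) = 1/(-1744*(0 + 4)*(-10) - 1/165614) = 1/(-6976*(-10) - 1/165614) = 1/(-1744*(-40) - 1/165614) = 1/(69760 - 1/165614) = 1/(11553232639/165614) = 165614/11553232639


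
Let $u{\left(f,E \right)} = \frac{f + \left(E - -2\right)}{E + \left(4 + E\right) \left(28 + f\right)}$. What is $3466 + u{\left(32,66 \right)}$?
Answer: $\frac{7393028}{2133} \approx 3466.0$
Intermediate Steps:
$u{\left(f,E \right)} = \frac{2 + E + f}{E + \left(4 + E\right) \left(28 + f\right)}$ ($u{\left(f,E \right)} = \frac{f + \left(E + 2\right)}{E + \left(4 + E\right) \left(28 + f\right)} = \frac{f + \left(2 + E\right)}{E + \left(4 + E\right) \left(28 + f\right)} = \frac{2 + E + f}{E + \left(4 + E\right) \left(28 + f\right)}$)
$3466 + u{\left(32,66 \right)} = 3466 + \frac{2 + 66 + 32}{112 + 4 \cdot 32 + 29 \cdot 66 + 66 \cdot 32} = 3466 + \frac{1}{112 + 128 + 1914 + 2112} \cdot 100 = 3466 + \frac{1}{4266} \cdot 100 = 3466 + \frac{50}{2133} = \frac{7393028}{2133}$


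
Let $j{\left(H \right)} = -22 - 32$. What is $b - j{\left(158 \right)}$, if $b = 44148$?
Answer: $44202$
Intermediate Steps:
$j{\left(H \right)} = -54$
$b - j{\left(158 \right)} = 44148 - -54 = 44148 + 54 = 44202$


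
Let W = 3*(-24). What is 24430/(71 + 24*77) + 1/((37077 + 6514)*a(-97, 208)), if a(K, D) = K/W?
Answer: 103298166778/8114159513 ≈ 12.731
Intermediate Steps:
W = -72
a(K, D) = -K/72 (a(K, D) = K/(-72) = K*(-1/72) = -K/72)
24430/(71 + 24*77) + 1/((37077 + 6514)*a(-97, 208)) = 24430/(71 + 24*77) + 1/((37077 + 6514)*((-1/72*(-97)))) = 24430/(71 + 1848) + 1/(43591*(97/72)) = 24430/1919 + (1/43591)*(72/97) = 24430*(1/1919) + 72/4228327 = 24430/1919 + 72/4228327 = 103298166778/8114159513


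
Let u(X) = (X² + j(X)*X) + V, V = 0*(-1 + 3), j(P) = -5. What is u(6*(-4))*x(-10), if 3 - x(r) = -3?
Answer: 4176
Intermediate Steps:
x(r) = 6 (x(r) = 3 - 1*(-3) = 3 + 3 = 6)
V = 0 (V = 0*2 = 0)
u(X) = X² - 5*X (u(X) = (X² - 5*X) + 0 = X² - 5*X)
u(6*(-4))*x(-10) = ((6*(-4))*(-5 + 6*(-4)))*6 = -24*(-5 - 24)*6 = -24*(-29)*6 = 696*6 = 4176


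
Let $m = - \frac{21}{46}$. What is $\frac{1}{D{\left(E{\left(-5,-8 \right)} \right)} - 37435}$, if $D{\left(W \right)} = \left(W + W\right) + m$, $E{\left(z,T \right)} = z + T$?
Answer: $- \frac{46}{1723227} \approx -2.6694 \cdot 10^{-5}$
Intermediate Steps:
$m = - \frac{21}{46}$ ($m = \left(-21\right) \frac{1}{46} = - \frac{21}{46} \approx -0.45652$)
$E{\left(z,T \right)} = T + z$
$D{\left(W \right)} = - \frac{21}{46} + 2 W$ ($D{\left(W \right)} = \left(W + W\right) - \frac{21}{46} = 2 W - \frac{21}{46} = - \frac{21}{46} + 2 W$)
$\frac{1}{D{\left(E{\left(-5,-8 \right)} \right)} - 37435} = \frac{1}{\left(- \frac{21}{46} + 2 \left(-8 - 5\right)\right) - 37435} = \frac{1}{\left(- \frac{21}{46} + 2 \left(-13\right)\right) - 37435} = \frac{1}{\left(- \frac{21}{46} - 26\right) - 37435} = \frac{1}{- \frac{1217}{46} - 37435} = \frac{1}{- \frac{1723227}{46}} = - \frac{46}{1723227}$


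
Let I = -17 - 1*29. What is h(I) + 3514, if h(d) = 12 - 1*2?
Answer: 3524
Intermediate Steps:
I = -46 (I = -17 - 29 = -46)
h(d) = 10 (h(d) = 12 - 2 = 10)
h(I) + 3514 = 10 + 3514 = 3524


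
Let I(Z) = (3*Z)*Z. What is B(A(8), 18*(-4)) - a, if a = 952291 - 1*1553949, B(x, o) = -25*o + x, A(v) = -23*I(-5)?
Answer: 601733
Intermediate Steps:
I(Z) = 3*Z**2
A(v) = -1725 (A(v) = -69*(-5)**2 = -69*25 = -23*75 = -1725)
B(x, o) = x - 25*o
a = -601658 (a = 952291 - 1553949 = -601658)
B(A(8), 18*(-4)) - a = (-1725 - 450*(-4)) - 1*(-601658) = (-1725 - 25*(-72)) + 601658 = (-1725 + 1800) + 601658 = 75 + 601658 = 601733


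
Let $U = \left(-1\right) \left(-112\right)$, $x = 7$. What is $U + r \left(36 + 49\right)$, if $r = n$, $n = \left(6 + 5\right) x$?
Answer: $6657$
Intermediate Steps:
$n = 77$ ($n = \left(6 + 5\right) 7 = 11 \cdot 7 = 77$)
$r = 77$
$U = 112$
$U + r \left(36 + 49\right) = 112 + 77 \left(36 + 49\right) = 112 + 77 \cdot 85 = 112 + 6545 = 6657$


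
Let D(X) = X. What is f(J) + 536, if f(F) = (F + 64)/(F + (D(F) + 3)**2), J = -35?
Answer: 530133/989 ≈ 536.03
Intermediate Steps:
f(F) = (64 + F)/(F + (3 + F)**2) (f(F) = (F + 64)/(F + (F + 3)**2) = (64 + F)/(F + (3 + F)**2))
f(J) + 536 = (64 - 35)/(-35 + (3 - 35)**2) + 536 = 29/(-35 + (-32)**2) + 536 = 29/(-35 + 1024) + 536 = 29/989 + 536 = 530133/989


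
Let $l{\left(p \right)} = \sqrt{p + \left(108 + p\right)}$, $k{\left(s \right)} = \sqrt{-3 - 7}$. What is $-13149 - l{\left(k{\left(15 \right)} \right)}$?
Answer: $-13149 - \sqrt{108 + 2 i \sqrt{10}} \approx -13159.0 - 0.30416 i$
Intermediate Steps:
$k{\left(s \right)} = i \sqrt{10}$ ($k{\left(s \right)} = \sqrt{-10} = i \sqrt{10}$)
$l{\left(p \right)} = \sqrt{108 + 2 p}$
$-13149 - l{\left(k{\left(15 \right)} \right)} = -13149 - \sqrt{108 + 2 i \sqrt{10}}$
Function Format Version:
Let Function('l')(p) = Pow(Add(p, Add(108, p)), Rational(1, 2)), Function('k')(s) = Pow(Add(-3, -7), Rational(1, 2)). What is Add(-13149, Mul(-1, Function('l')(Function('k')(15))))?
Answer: Add(-13149, Mul(-1, Pow(Add(108, Mul(2, I, Pow(10, Rational(1, 2)))), Rational(1, 2)))) ≈ Add(-13159., Mul(-0.30416, I))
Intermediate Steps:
Function('k')(s) = Mul(I, Pow(10, Rational(1, 2))) (Function('k')(s) = Pow(-10, Rational(1, 2)) = Mul(I, Pow(10, Rational(1, 2))))
Function('l')(p) = Pow(Add(108, Mul(2, p)), Rational(1, 2))
Add(-13149, Mul(-1, Function('l')(Function('k')(15)))) = Add(-13149, Mul(-1, Pow(Add(108, Mul(2, Mul(I, Pow(10, Rational(1, 2))))), Rational(1, 2)))) = Add(-13149, Mul(-1, Pow(Add(108, Mul(2, I, Pow(10, Rational(1, 2)))), Rational(1, 2))))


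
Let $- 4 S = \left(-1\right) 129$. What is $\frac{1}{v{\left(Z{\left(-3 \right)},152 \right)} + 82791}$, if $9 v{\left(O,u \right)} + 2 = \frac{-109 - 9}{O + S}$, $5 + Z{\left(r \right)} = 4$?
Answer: $\frac{1125}{93139153} \approx 1.2079 \cdot 10^{-5}$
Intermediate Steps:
$S = \frac{129}{4}$ ($S = - \frac{\left(-1\right) 129}{4} = \left(- \frac{1}{4}\right) \left(-129\right) = \frac{129}{4} \approx 32.25$)
$Z{\left(r \right)} = -1$ ($Z{\left(r \right)} = -5 + 4 = -1$)
$v{\left(O,u \right)} = - \frac{2}{9} - \frac{118}{9 \left(\frac{129}{4} + O\right)}$ ($v{\left(O,u \right)} = - \frac{2}{9} + \frac{\left(-109 - 9\right) \frac{1}{O + \frac{129}{4}}}{9} = - \frac{2}{9} + \frac{\left(-118\right) \frac{1}{\frac{129}{4} + O}}{9} = - \frac{2}{9} - \frac{118}{9 \left(\frac{129}{4} + O\right)}$)
$\frac{1}{v{\left(Z{\left(-3 \right)},152 \right)} + 82791} = \frac{1}{\frac{2 \left(-365 - -4\right)}{9 \left(129 + 4 \left(-1\right)\right)} + 82791} = \frac{1}{\frac{2 \left(-365 + 4\right)}{9 \left(129 - 4\right)} + 82791} = \frac{1}{\frac{2}{9} \cdot \frac{1}{125} \left(-361\right) + 82791} = \frac{1}{- \frac{722}{1125} + 82791} = \frac{1}{\frac{93139153}{1125}} = \frac{1125}{93139153}$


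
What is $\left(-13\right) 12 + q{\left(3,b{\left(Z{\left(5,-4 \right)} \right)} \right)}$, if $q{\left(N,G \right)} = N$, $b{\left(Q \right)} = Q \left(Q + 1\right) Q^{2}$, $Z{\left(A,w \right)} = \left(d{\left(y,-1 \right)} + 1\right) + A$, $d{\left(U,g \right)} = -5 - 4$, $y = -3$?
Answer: $-153$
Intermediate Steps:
$d{\left(U,g \right)} = -9$ ($d{\left(U,g \right)} = -5 - 4 = -9$)
$Z{\left(A,w \right)} = -8 + A$ ($Z{\left(A,w \right)} = \left(-9 + 1\right) + A = -8 + A$)
$b{\left(Q \right)} = Q^{3} \left(1 + Q\right)$ ($b{\left(Q \right)} = Q \left(1 + Q\right) Q^{2} = Q^{3} \left(1 + Q\right)$)
$\left(-13\right) 12 + q{\left(3,b{\left(Z{\left(5,-4 \right)} \right)} \right)} = \left(-13\right) 12 + 3 = -156 + 3 = -153$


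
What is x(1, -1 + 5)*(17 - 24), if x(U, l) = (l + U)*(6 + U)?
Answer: -245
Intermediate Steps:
x(U, l) = (6 + U)*(U + l) (x(U, l) = (U + l)*(6 + U) = (6 + U)*(U + l))
x(1, -1 + 5)*(17 - 24) = (1² + 6*1 + 6*(-1 + 5) + 1*(-1 + 5))*(17 - 24) = (1 + 6 + 6*4 + 1*4)*(-7) = (1 + 6 + 24 + 4)*(-7) = 35*(-7) = -245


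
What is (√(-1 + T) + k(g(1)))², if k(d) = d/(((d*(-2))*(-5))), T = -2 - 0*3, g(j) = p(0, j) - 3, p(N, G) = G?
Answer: -299/100 + I*√3/5 ≈ -2.99 + 0.34641*I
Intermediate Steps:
g(j) = -3 + j (g(j) = j - 3 = -3 + j)
T = -2 (T = -2 - 1*0 = -2 + 0 = -2)
k(d) = ⅒ (k(d) = d/((-2*d*(-5))) = d/((10*d)) = d*(1/(10*d)) = ⅒)
(√(-1 + T) + k(g(1)))² = (√(-1 - 2) + ⅒)² = (√(-3) + ⅒)² = (I*√3 + ⅒)² = (⅒ + I*√3)²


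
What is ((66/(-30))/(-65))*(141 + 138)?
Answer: 3069/325 ≈ 9.4431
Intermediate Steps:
((66/(-30))/(-65))*(141 + 138) = ((66*(-1/30))*(-1/65))*279 = -11/5*(-1/65)*279 = (11/325)*279 = 3069/325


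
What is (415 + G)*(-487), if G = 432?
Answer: -412489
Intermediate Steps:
(415 + G)*(-487) = (415 + 432)*(-487) = 847*(-487) = -412489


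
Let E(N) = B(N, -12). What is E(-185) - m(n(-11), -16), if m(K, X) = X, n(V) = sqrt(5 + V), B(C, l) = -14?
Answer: 2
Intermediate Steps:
E(N) = -14
E(-185) - m(n(-11), -16) = -14 - 1*(-16) = -14 + 16 = 2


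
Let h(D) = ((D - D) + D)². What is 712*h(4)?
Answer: 11392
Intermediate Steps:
h(D) = D² (h(D) = (0 + D)² = D²)
712*h(4) = 712*4² = 712*16 = 11392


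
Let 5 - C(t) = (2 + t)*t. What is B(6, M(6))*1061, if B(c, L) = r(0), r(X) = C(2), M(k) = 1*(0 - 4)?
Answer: -3183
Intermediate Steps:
M(k) = -4 (M(k) = 1*(-4) = -4)
C(t) = 5 - t*(2 + t) (C(t) = 5 - (2 + t)*t = 5 - t*(2 + t))
r(X) = -3 (r(X) = 5 - 1*2² - 2*2 = 5 - 1*4 - 4 = 5 - 4 - 4 = -3)
B(c, L) = -3
B(6, M(6))*1061 = -3*1061 = -3183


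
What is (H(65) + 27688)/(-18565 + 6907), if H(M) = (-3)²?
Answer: -27697/11658 ≈ -2.3758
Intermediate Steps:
H(M) = 9
(H(65) + 27688)/(-18565 + 6907) = (9 + 27688)/(-18565 + 6907) = 27697/(-11658) = 27697*(-1/11658) = -27697/11658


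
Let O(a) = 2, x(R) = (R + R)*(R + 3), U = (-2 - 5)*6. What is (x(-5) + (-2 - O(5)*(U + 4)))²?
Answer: 8836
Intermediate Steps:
U = -42 (U = -7*6 = -42)
x(R) = 2*R*(3 + R) (x(R) = (2*R)*(3 + R) = 2*R*(3 + R))
(x(-5) + (-2 - O(5)*(U + 4)))² = (2*(-5)*(3 - 5) + (-2 - 2*(-42 + 4)))² = (2*(-5)*(-2) + (-2 - 2*(-38)))² = (20 + (-2 - 1*(-76)))² = (20 + (-2 + 76))² = (20 + 74)² = 94² = 8836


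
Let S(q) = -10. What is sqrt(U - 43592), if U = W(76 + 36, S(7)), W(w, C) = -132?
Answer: 2*I*sqrt(10931) ≈ 209.1*I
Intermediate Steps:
U = -132
sqrt(U - 43592) = sqrt(-132 - 43592) = sqrt(-43724) = 2*I*sqrt(10931)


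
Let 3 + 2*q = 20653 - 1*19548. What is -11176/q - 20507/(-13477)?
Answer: -139319595/7425827 ≈ -18.762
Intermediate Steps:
q = 551 (q = -3/2 + (20653 - 1*19548)/2 = -3/2 + (20653 - 19548)/2 = -3/2 + (½)*1105 = -3/2 + 1105/2 = 551)
-11176/q - 20507/(-13477) = -11176/551 - 20507/(-13477) = -11176*1/551 - 20507*(-1/13477) = -11176/551 + 20507/13477 = -139319595/7425827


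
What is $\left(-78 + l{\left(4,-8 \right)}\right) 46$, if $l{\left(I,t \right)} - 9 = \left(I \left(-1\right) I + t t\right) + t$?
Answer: $-1334$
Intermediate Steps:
$l{\left(I,t \right)} = 9 + t + t^{2} - I^{2}$ ($l{\left(I,t \right)} = 9 + \left(\left(I \left(-1\right) I + t t\right) + t\right) = 9 + \left(\left(- I I + t^{2}\right) + t\right) = 9 - \left(I^{2} - t - t^{2}\right) = 9 + \left(t + t^{2} - I^{2}\right) = 9 + t + t^{2} - I^{2}$)
$\left(-78 + l{\left(4,-8 \right)}\right) 46 = \left(-78 + \left(9 - 8 + \left(-8\right)^{2} - 4^{2}\right)\right) 46 = \left(-78 + \left(9 - 8 + 64 - 16\right)\right) 46 = \left(-78 + 49\right) 46 = \left(-29\right) 46 = -1334$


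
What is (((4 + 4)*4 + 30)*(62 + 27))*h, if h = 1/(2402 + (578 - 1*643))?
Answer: 5518/2337 ≈ 2.3611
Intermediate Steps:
h = 1/2337 (h = 1/(2402 + (578 - 643)) = 1/(2402 - 65) = 1/2337 ≈ 0.00042790)
(((4 + 4)*4 + 30)*(62 + 27))*h = (((4 + 4)*4 + 30)*(62 + 27))*(1/2337) = ((8*4 + 30)*89)*(1/2337) = ((32 + 30)*89)*(1/2337) = (62*89)*(1/2337) = 5518*(1/2337) = 5518/2337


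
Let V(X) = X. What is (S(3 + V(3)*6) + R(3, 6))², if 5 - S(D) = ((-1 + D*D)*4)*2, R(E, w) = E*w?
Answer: 12229009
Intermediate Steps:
S(D) = 13 - 8*D² (S(D) = 5 - (-1 + D*D)*4*2 = 5 - (-1 + D²)*4*2 = 5 - (-4 + 4*D²)*2 = 5 - (-8 + 8*D²) = 5 + (8 - 8*D²) = 13 - 8*D²)
(S(3 + V(3)*6) + R(3, 6))² = ((13 - 8*(3 + 3*6)²) + 3*6)² = ((13 - 8*(3 + 18)²) + 18)² = ((13 - 8*21²) + 18)² = ((13 - 8*441) + 18)² = ((13 - 3528) + 18)² = (-3515 + 18)² = (-3497)² = 12229009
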